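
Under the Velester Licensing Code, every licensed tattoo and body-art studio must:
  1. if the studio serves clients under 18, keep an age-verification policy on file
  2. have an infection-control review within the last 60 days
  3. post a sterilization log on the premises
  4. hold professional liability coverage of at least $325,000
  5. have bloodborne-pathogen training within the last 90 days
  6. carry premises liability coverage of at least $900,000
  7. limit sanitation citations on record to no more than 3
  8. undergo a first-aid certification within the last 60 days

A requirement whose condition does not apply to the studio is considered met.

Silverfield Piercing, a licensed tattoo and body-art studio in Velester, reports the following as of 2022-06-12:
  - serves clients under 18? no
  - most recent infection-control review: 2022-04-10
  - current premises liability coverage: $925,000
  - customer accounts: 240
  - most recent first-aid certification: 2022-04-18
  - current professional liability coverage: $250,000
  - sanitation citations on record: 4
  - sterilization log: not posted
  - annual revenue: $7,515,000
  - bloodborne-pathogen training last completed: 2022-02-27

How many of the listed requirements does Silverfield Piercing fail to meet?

5

1. condition 'serves clients under 18' does not hold → requirement n/a → met
2. infection-control review 63 days ago vs limit 60 → not met
3. sterilization log absent → not met
4. professional liability coverage $250,000 < $325,000 → not met
5. bloodborne-pathogen training 105 days ago vs limit 90 → not met
6. premises liability coverage $925,000 ≥ $900,000 → met
7. sanitation citations on record 4 > 3 → not met
8. first-aid certification 55 days ago vs limit 60 → met
Not met: 5 of 8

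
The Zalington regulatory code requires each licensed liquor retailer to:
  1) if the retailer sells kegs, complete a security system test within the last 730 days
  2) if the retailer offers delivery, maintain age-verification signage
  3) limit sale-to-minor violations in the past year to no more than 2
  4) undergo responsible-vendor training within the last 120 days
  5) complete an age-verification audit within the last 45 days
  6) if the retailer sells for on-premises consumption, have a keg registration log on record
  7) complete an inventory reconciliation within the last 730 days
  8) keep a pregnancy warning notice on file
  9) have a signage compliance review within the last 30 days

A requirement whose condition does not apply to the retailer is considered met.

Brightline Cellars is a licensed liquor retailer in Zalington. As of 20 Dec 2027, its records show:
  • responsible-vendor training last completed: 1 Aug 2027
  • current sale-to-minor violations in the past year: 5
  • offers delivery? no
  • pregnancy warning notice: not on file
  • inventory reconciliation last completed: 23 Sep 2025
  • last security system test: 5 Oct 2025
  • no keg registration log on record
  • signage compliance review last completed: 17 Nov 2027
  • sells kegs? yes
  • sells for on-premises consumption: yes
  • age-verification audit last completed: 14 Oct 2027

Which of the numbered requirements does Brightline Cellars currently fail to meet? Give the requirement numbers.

1, 3, 4, 5, 6, 7, 8, 9

1. condition 'sells kegs' holds; security system test 806 days ago vs limit 730 → not met
2. condition 'offers delivery' does not hold → requirement n/a → met
3. sale-to-minor violations in the past year 5 > 2 → not met
4. responsible-vendor training 141 days ago vs limit 120 → not met
5. age-verification audit 67 days ago vs limit 45 → not met
6. condition 'sells for on-premises consumption' holds; keg registration log absent → not met
7. inventory reconciliation 818 days ago vs limit 730 → not met
8. pregnancy warning notice absent → not met
9. signage compliance review 33 days ago vs limit 30 → not met
Not met: 1, 3, 4, 5, 6, 7, 8, 9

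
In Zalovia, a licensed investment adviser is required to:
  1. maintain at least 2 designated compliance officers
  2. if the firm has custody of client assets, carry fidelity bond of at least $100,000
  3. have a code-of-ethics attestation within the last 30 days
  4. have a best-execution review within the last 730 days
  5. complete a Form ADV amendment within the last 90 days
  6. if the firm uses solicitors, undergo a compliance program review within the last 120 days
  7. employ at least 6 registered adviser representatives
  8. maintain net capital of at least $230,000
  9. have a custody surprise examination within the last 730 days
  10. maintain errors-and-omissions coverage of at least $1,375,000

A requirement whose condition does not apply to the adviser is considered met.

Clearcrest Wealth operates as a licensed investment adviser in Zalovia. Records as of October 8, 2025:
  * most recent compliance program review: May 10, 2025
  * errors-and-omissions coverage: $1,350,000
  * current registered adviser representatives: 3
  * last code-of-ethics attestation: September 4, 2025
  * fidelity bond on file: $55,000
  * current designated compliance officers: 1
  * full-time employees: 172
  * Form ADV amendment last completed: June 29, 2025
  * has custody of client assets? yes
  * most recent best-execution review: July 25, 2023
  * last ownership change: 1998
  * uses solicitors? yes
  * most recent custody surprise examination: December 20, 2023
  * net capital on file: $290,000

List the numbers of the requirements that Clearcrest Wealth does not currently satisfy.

1, 2, 3, 4, 5, 6, 7, 10

1. designated compliance officers 1 < 2 → not met
2. condition 'has custody of client assets' holds; fidelity bond $55,000 < $100,000 → not met
3. code-of-ethics attestation 34 days ago vs limit 30 → not met
4. best-execution review 806 days ago vs limit 730 → not met
5. Form ADV amendment 101 days ago vs limit 90 → not met
6. condition 'uses solicitors' holds; compliance program review 151 days ago vs limit 120 → not met
7. registered adviser representatives 3 < 6 → not met
8. net capital $290,000 ≥ $230,000 → met
9. custody surprise examination 658 days ago vs limit 730 → met
10. errors-and-omissions coverage $1,350,000 < $1,375,000 → not met
Not met: 1, 2, 3, 4, 5, 6, 7, 10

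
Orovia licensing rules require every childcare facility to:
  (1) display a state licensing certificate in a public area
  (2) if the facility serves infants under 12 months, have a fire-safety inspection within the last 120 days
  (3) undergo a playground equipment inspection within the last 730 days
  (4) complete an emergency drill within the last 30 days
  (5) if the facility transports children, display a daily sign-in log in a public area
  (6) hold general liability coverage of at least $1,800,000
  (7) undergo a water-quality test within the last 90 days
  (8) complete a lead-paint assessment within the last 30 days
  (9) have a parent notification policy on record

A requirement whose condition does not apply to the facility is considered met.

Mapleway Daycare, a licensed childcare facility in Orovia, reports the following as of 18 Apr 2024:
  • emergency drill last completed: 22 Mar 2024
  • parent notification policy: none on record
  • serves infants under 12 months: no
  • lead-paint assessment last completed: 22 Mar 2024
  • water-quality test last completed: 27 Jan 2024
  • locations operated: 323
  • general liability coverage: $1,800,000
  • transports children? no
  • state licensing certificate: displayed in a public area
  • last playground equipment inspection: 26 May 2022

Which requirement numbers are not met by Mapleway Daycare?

9

1. state licensing certificate present → met
2. condition 'serves infants under 12 months' does not hold → requirement n/a → met
3. playground equipment inspection 693 days ago vs limit 730 → met
4. emergency drill 27 days ago vs limit 30 → met
5. condition 'transports children' does not hold → requirement n/a → met
6. general liability coverage $1,800,000 ≥ $1,800,000 → met
7. water-quality test 82 days ago vs limit 90 → met
8. lead-paint assessment 27 days ago vs limit 30 → met
9. parent notification policy absent → not met
Not met: 9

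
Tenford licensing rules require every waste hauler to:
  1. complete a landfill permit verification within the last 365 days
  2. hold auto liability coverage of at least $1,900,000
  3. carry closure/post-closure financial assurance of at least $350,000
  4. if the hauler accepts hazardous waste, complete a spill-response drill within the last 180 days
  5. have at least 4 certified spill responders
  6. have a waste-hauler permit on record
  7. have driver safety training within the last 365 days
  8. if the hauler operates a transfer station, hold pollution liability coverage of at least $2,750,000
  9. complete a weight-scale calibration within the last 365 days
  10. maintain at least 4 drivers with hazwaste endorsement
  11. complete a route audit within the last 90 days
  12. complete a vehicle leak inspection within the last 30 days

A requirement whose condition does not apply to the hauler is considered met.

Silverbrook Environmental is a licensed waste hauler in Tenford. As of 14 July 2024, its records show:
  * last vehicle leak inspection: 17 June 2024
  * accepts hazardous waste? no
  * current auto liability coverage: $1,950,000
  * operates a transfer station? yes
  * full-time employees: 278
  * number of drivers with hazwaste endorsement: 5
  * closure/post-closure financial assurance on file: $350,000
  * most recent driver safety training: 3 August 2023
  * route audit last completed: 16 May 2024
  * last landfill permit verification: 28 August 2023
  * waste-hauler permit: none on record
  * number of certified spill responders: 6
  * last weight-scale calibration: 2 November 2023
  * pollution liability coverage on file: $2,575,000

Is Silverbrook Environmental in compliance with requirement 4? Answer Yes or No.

Yes

4. condition 'accepts hazardous waste' does not hold → requirement n/a → met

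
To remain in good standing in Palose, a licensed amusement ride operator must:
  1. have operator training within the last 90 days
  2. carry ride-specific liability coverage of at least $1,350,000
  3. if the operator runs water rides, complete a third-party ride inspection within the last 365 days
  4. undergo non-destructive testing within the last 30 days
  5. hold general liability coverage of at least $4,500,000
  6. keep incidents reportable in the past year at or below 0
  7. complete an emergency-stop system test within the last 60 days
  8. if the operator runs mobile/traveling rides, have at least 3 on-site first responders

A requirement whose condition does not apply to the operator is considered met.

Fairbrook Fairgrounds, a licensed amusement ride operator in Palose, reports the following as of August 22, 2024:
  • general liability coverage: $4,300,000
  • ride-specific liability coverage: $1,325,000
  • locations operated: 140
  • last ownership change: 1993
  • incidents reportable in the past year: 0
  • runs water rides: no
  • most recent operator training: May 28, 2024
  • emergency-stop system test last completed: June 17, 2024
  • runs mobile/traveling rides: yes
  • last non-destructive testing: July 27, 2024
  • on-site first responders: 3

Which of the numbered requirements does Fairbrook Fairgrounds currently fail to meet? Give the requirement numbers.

1. operator training 86 days ago vs limit 90 → met
2. ride-specific liability coverage $1,325,000 < $1,350,000 → not met
3. condition 'runs water rides' does not hold → requirement n/a → met
4. non-destructive testing 26 days ago vs limit 30 → met
5. general liability coverage $4,300,000 < $4,500,000 → not met
6. incidents reportable in the past year 0 ≤ 0 → met
7. emergency-stop system test 66 days ago vs limit 60 → not met
8. condition 'runs mobile/traveling rides' holds; on-site first responders 3 ≥ 3 → met
Not met: 2, 5, 7

2, 5, 7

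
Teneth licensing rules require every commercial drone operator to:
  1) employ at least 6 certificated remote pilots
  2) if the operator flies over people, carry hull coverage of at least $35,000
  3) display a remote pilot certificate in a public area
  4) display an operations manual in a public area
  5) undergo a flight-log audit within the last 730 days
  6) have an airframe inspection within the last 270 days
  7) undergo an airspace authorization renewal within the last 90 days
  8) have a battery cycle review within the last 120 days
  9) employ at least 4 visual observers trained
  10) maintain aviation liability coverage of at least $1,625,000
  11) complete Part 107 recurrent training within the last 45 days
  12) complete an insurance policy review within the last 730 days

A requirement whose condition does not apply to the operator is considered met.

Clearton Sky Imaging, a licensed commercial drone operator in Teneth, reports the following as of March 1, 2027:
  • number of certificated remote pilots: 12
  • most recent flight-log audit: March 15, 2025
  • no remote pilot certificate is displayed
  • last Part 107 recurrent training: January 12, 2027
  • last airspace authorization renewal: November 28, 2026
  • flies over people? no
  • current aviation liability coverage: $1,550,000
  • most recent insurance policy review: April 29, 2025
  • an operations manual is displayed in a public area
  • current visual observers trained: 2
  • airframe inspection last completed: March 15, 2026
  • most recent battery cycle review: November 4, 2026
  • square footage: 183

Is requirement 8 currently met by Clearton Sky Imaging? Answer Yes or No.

8. battery cycle review 117 days ago vs limit 120 → met

Yes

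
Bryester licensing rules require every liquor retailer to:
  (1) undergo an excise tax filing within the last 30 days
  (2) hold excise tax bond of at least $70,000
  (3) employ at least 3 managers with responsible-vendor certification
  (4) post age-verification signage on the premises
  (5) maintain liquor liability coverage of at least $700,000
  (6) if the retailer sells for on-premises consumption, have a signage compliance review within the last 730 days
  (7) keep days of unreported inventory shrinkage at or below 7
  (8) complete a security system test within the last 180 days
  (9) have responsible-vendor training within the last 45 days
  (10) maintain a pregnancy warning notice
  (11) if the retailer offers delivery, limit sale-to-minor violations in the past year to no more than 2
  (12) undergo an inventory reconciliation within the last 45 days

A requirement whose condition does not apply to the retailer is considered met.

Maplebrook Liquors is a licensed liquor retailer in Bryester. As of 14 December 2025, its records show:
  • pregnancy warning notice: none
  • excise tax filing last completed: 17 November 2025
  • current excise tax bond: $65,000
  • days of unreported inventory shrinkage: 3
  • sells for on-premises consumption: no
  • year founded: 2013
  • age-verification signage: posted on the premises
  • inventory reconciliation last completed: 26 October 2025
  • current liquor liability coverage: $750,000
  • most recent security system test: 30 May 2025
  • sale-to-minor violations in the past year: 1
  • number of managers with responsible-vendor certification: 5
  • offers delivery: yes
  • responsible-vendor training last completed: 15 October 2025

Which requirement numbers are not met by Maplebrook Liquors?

1. excise tax filing 27 days ago vs limit 30 → met
2. excise tax bond $65,000 < $70,000 → not met
3. managers with responsible-vendor certification 5 ≥ 3 → met
4. age-verification signage present → met
5. liquor liability coverage $750,000 ≥ $700,000 → met
6. condition 'sells for on-premises consumption' does not hold → requirement n/a → met
7. days of unreported inventory shrinkage 3 ≤ 7 → met
8. security system test 198 days ago vs limit 180 → not met
9. responsible-vendor training 60 days ago vs limit 45 → not met
10. pregnancy warning notice absent → not met
11. condition 'offers delivery' holds; sale-to-minor violations in the past year 1 ≤ 2 → met
12. inventory reconciliation 49 days ago vs limit 45 → not met
Not met: 2, 8, 9, 10, 12

2, 8, 9, 10, 12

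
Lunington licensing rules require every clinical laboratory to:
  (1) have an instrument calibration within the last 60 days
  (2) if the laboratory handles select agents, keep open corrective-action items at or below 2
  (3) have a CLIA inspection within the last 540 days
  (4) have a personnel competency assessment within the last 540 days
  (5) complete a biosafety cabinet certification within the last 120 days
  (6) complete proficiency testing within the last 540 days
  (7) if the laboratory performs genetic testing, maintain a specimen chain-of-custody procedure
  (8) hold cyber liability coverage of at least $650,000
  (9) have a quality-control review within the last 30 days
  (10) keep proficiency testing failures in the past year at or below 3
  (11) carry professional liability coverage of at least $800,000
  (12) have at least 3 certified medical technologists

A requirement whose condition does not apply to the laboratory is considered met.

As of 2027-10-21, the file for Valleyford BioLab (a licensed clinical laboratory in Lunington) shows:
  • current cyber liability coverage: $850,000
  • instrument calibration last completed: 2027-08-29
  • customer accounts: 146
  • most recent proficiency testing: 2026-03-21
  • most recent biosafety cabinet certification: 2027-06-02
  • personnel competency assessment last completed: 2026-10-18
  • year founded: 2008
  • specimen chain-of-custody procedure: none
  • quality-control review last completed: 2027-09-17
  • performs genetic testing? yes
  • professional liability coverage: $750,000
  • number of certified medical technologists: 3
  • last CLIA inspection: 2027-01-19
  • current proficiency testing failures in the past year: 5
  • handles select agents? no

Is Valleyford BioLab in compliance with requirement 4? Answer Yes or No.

Yes

4. personnel competency assessment 368 days ago vs limit 540 → met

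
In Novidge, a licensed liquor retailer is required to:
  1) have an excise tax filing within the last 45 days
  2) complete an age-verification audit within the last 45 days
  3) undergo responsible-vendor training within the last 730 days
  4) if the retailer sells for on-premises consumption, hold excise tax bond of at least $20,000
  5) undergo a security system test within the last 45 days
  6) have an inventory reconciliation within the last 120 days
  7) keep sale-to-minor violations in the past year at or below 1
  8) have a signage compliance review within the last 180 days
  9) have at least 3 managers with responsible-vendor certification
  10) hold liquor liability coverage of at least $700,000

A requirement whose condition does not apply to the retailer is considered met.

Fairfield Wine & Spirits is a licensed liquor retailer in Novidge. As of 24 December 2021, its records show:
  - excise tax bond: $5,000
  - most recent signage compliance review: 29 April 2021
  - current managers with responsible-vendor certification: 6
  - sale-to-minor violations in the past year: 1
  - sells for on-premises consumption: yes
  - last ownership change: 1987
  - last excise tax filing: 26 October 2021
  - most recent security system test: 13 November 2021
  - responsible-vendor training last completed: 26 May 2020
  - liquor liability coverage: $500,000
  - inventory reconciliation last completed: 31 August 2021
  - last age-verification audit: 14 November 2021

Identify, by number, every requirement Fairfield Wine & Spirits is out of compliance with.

1. excise tax filing 59 days ago vs limit 45 → not met
2. age-verification audit 40 days ago vs limit 45 → met
3. responsible-vendor training 577 days ago vs limit 730 → met
4. condition 'sells for on-premises consumption' holds; excise tax bond $5,000 < $20,000 → not met
5. security system test 41 days ago vs limit 45 → met
6. inventory reconciliation 115 days ago vs limit 120 → met
7. sale-to-minor violations in the past year 1 ≤ 1 → met
8. signage compliance review 239 days ago vs limit 180 → not met
9. managers with responsible-vendor certification 6 ≥ 3 → met
10. liquor liability coverage $500,000 < $700,000 → not met
Not met: 1, 4, 8, 10

1, 4, 8, 10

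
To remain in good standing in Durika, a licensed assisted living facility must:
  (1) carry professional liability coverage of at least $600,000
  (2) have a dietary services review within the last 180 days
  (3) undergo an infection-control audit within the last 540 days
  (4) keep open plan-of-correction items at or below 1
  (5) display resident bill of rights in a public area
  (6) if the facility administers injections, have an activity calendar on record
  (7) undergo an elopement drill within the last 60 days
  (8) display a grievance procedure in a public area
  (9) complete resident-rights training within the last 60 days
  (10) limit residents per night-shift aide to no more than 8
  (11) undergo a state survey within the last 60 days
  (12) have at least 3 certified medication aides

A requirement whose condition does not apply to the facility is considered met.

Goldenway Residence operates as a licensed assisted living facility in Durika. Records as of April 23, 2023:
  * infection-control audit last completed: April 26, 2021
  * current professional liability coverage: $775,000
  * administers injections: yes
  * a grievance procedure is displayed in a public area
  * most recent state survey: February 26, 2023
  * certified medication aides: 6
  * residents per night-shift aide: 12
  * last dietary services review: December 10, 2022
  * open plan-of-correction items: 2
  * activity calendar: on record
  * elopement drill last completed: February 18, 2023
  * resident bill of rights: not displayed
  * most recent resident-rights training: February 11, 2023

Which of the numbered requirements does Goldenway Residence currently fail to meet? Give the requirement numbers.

3, 4, 5, 7, 9, 10

1. professional liability coverage $775,000 ≥ $600,000 → met
2. dietary services review 134 days ago vs limit 180 → met
3. infection-control audit 727 days ago vs limit 540 → not met
4. open plan-of-correction items 2 > 1 → not met
5. resident bill of rights absent → not met
6. condition 'administers injections' holds; activity calendar present → met
7. elopement drill 64 days ago vs limit 60 → not met
8. grievance procedure present → met
9. resident-rights training 71 days ago vs limit 60 → not met
10. residents per night-shift aide 12 > 8 → not met
11. state survey 56 days ago vs limit 60 → met
12. certified medication aides 6 ≥ 3 → met
Not met: 3, 4, 5, 7, 9, 10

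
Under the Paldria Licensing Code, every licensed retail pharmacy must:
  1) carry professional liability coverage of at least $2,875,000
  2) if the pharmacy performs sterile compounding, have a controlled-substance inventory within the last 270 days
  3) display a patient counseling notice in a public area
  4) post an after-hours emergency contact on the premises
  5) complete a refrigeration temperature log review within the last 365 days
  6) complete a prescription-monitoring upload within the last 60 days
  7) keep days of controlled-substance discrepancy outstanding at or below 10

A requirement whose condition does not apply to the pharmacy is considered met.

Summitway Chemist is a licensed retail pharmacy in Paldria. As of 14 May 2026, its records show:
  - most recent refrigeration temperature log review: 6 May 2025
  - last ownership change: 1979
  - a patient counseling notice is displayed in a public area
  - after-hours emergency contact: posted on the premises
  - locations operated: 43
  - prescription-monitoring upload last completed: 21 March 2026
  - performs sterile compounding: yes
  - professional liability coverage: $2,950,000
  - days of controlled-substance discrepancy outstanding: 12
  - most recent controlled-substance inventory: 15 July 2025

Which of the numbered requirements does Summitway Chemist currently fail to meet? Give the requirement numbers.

2, 5, 7

1. professional liability coverage $2,950,000 ≥ $2,875,000 → met
2. condition 'performs sterile compounding' holds; controlled-substance inventory 303 days ago vs limit 270 → not met
3. patient counseling notice present → met
4. after-hours emergency contact present → met
5. refrigeration temperature log review 373 days ago vs limit 365 → not met
6. prescription-monitoring upload 54 days ago vs limit 60 → met
7. days of controlled-substance discrepancy outstanding 12 > 10 → not met
Not met: 2, 5, 7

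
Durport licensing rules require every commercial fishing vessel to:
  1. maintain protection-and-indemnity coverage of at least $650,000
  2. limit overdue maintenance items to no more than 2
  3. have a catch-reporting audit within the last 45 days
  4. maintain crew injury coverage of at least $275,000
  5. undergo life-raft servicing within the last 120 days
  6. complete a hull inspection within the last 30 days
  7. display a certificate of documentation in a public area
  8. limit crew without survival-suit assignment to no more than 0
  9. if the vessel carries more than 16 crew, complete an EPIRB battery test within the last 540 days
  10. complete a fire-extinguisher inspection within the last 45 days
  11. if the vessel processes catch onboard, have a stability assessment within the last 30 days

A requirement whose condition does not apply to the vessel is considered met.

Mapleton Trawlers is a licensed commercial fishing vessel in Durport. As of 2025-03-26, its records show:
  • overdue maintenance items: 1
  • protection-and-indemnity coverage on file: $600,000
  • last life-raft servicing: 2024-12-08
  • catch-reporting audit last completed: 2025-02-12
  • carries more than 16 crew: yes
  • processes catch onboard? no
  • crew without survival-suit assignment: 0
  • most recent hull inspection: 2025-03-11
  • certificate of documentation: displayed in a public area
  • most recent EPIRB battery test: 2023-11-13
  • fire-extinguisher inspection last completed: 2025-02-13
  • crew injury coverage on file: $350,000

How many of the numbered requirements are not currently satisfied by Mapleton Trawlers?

1. protection-and-indemnity coverage $600,000 < $650,000 → not met
2. overdue maintenance items 1 ≤ 2 → met
3. catch-reporting audit 42 days ago vs limit 45 → met
4. crew injury coverage $350,000 ≥ $275,000 → met
5. life-raft servicing 108 days ago vs limit 120 → met
6. hull inspection 15 days ago vs limit 30 → met
7. certificate of documentation present → met
8. crew without survival-suit assignment 0 ≤ 0 → met
9. condition 'carries more than 16 crew' holds; EPIRB battery test 499 days ago vs limit 540 → met
10. fire-extinguisher inspection 41 days ago vs limit 45 → met
11. condition 'processes catch onboard' does not hold → requirement n/a → met
Not met: 1 of 11

1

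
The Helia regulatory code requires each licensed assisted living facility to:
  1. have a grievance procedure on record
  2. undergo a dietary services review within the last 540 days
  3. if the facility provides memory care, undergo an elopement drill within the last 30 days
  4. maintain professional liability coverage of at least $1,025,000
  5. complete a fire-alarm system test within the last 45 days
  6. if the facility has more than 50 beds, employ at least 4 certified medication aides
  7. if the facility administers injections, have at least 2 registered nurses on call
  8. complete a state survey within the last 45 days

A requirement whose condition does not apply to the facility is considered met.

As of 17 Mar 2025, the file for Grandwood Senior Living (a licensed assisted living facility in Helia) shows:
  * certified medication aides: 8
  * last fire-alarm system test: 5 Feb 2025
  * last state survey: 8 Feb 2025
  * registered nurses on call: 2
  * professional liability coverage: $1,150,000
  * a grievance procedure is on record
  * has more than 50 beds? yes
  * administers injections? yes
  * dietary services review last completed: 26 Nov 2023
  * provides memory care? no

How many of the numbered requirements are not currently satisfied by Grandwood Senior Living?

1. grievance procedure present → met
2. dietary services review 477 days ago vs limit 540 → met
3. condition 'provides memory care' does not hold → requirement n/a → met
4. professional liability coverage $1,150,000 ≥ $1,025,000 → met
5. fire-alarm system test 40 days ago vs limit 45 → met
6. condition 'has more than 50 beds' holds; certified medication aides 8 ≥ 4 → met
7. condition 'administers injections' holds; registered nurses on call 2 ≥ 2 → met
8. state survey 37 days ago vs limit 45 → met
Not met: 0 of 8

0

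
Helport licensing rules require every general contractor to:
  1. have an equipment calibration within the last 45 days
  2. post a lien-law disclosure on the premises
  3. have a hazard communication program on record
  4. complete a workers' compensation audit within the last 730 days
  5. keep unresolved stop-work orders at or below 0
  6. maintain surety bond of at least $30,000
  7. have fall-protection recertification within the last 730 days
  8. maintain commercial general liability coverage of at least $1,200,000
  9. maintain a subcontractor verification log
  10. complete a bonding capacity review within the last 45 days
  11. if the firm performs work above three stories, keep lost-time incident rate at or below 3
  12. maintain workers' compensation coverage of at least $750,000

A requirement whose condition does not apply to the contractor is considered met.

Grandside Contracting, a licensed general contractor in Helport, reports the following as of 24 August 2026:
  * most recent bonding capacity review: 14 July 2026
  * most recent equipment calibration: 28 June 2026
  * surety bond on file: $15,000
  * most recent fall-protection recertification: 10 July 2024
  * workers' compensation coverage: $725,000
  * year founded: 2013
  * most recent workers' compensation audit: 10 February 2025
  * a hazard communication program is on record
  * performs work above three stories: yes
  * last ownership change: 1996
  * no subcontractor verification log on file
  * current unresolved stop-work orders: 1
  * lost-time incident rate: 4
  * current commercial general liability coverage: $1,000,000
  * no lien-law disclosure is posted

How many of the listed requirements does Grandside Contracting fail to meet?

9

1. equipment calibration 57 days ago vs limit 45 → not met
2. lien-law disclosure absent → not met
3. hazard communication program present → met
4. workers' compensation audit 560 days ago vs limit 730 → met
5. unresolved stop-work orders 1 > 0 → not met
6. surety bond $15,000 < $30,000 → not met
7. fall-protection recertification 775 days ago vs limit 730 → not met
8. commercial general liability coverage $1,000,000 < $1,200,000 → not met
9. subcontractor verification log absent → not met
10. bonding capacity review 41 days ago vs limit 45 → met
11. condition 'performs work above three stories' holds; lost-time incident rate 4 > 3 → not met
12. workers' compensation coverage $725,000 < $750,000 → not met
Not met: 9 of 12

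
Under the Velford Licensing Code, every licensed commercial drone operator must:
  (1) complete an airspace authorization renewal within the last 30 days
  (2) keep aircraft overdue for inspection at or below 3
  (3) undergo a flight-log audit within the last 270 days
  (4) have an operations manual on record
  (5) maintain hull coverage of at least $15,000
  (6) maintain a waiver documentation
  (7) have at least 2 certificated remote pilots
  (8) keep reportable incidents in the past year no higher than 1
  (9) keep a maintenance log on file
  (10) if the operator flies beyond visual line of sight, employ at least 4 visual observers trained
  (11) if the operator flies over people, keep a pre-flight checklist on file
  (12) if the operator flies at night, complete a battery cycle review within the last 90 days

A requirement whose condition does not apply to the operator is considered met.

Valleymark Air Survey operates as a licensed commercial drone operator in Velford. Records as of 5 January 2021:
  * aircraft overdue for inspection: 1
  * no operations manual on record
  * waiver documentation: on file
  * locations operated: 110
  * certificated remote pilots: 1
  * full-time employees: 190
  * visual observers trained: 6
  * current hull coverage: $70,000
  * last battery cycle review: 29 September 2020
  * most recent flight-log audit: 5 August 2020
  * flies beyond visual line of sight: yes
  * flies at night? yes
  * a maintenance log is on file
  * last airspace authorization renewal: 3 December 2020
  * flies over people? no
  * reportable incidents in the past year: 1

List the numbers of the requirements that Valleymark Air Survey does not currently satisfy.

1. airspace authorization renewal 33 days ago vs limit 30 → not met
2. aircraft overdue for inspection 1 ≤ 3 → met
3. flight-log audit 153 days ago vs limit 270 → met
4. operations manual absent → not met
5. hull coverage $70,000 ≥ $15,000 → met
6. waiver documentation present → met
7. certificated remote pilots 1 < 2 → not met
8. reportable incidents in the past year 1 ≤ 1 → met
9. maintenance log present → met
10. condition 'flies beyond visual line of sight' holds; visual observers trained 6 ≥ 4 → met
11. condition 'flies over people' does not hold → requirement n/a → met
12. condition 'flies at night' holds; battery cycle review 98 days ago vs limit 90 → not met
Not met: 1, 4, 7, 12

1, 4, 7, 12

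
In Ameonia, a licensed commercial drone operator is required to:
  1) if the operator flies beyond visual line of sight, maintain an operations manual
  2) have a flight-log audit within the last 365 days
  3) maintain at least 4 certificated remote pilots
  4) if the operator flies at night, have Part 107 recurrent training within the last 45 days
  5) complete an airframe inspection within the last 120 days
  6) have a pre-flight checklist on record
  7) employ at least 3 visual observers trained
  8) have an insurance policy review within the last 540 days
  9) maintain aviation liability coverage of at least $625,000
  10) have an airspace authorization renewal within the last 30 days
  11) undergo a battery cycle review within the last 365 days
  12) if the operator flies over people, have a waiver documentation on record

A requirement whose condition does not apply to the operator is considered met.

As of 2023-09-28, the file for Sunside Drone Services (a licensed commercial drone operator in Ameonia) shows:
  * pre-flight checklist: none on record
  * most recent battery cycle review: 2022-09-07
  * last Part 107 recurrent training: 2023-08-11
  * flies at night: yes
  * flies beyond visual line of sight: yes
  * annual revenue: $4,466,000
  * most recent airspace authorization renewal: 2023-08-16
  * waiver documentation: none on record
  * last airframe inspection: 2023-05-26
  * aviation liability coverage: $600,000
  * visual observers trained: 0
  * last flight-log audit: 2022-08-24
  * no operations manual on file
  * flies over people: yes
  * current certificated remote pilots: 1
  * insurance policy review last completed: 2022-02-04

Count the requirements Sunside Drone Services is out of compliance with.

12

1. condition 'flies beyond visual line of sight' holds; operations manual absent → not met
2. flight-log audit 400 days ago vs limit 365 → not met
3. certificated remote pilots 1 < 4 → not met
4. condition 'flies at night' holds; Part 107 recurrent training 48 days ago vs limit 45 → not met
5. airframe inspection 125 days ago vs limit 120 → not met
6. pre-flight checklist absent → not met
7. visual observers trained 0 < 3 → not met
8. insurance policy review 601 days ago vs limit 540 → not met
9. aviation liability coverage $600,000 < $625,000 → not met
10. airspace authorization renewal 43 days ago vs limit 30 → not met
11. battery cycle review 386 days ago vs limit 365 → not met
12. condition 'flies over people' holds; waiver documentation absent → not met
Not met: 12 of 12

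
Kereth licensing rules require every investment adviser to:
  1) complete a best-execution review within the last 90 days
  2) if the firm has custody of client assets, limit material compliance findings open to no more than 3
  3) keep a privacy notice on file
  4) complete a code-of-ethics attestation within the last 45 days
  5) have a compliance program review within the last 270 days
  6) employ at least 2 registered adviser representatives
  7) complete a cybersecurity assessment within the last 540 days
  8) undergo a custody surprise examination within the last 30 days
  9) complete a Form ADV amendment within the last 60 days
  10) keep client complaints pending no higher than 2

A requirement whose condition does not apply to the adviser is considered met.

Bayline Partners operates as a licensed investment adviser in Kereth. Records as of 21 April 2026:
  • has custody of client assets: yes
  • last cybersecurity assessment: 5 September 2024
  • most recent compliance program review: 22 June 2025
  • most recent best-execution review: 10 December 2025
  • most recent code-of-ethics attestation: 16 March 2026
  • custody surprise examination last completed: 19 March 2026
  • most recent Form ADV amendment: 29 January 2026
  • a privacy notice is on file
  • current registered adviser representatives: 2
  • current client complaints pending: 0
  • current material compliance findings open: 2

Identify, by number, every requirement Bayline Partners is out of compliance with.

1. best-execution review 132 days ago vs limit 90 → not met
2. condition 'has custody of client assets' holds; material compliance findings open 2 ≤ 3 → met
3. privacy notice present → met
4. code-of-ethics attestation 36 days ago vs limit 45 → met
5. compliance program review 303 days ago vs limit 270 → not met
6. registered adviser representatives 2 ≥ 2 → met
7. cybersecurity assessment 593 days ago vs limit 540 → not met
8. custody surprise examination 33 days ago vs limit 30 → not met
9. Form ADV amendment 82 days ago vs limit 60 → not met
10. client complaints pending 0 ≤ 2 → met
Not met: 1, 5, 7, 8, 9

1, 5, 7, 8, 9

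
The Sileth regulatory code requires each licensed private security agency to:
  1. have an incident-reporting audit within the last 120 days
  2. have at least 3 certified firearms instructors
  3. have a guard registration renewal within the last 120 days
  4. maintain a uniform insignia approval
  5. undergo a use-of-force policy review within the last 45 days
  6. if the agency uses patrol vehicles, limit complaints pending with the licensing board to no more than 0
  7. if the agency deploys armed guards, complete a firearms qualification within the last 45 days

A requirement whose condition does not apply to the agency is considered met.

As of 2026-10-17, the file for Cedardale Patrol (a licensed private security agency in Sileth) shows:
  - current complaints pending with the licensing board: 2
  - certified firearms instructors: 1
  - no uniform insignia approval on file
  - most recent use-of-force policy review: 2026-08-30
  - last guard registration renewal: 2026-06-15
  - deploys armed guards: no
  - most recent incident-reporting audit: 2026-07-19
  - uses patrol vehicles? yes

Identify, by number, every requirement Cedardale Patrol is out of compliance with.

2, 3, 4, 5, 6

1. incident-reporting audit 90 days ago vs limit 120 → met
2. certified firearms instructors 1 < 3 → not met
3. guard registration renewal 124 days ago vs limit 120 → not met
4. uniform insignia approval absent → not met
5. use-of-force policy review 48 days ago vs limit 45 → not met
6. condition 'uses patrol vehicles' holds; complaints pending with the licensing board 2 > 0 → not met
7. condition 'deploys armed guards' does not hold → requirement n/a → met
Not met: 2, 3, 4, 5, 6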